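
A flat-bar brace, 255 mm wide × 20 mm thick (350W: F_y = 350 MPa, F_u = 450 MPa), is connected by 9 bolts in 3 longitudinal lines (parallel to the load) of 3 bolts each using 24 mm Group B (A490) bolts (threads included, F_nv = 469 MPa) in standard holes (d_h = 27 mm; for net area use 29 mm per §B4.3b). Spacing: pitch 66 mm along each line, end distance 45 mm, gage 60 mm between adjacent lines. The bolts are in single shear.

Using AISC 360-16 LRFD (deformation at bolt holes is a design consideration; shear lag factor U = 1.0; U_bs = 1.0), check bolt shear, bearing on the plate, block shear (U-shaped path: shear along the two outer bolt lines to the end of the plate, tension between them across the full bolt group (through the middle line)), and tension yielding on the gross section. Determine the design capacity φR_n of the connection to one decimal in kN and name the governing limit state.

1265.0 kN (block shear governs)

Bolt shear: A_b = π(24)²/4 = 452.39 mm². φR_n = 0.75 × 469 × 452.39 × 9 × 1 = 1432.2 kN.
Bearing (20 mm plate, F_u = 450 MPa): end bolts L_c = 45 − 27/2 = 31.5, R_n = min(1.2×31.5×20×450, 2.4×24×20×450) = 340.2 kN/bolt; interior L_c = 66 − 27 = 39, R_n = 421.2 kN/bolt. φR_n = 0.75 × (3×340.2 + 6×421.2) = 2660.9 kN.
Block shear: shear path 2×[45+2×66] = 2×177 mm, A_gv = 7080, A_nv = 2×(177 − 2.5×29)×20 = 4180 mm²; tension across gage: (120 − 2×29)×20 = 1240 mm². R_n = min(0.6×450×4180, 0.6×350×7080) + 1.0×450×1240 = min(1128.6, 1486.8) + 558 = 1686.6 kN. φR_n = 0.75 × 1686.6 = 1265.0 kN.
Tension yield (gross): A_g = 255×20 = 5100 mm². φR_n = 0.90 × 350 × 5100 = 1606.5 kN.
Governing: min(1432.2, 2660.9, 1265.0, 1606.5) = 1265.0 kN → block shear.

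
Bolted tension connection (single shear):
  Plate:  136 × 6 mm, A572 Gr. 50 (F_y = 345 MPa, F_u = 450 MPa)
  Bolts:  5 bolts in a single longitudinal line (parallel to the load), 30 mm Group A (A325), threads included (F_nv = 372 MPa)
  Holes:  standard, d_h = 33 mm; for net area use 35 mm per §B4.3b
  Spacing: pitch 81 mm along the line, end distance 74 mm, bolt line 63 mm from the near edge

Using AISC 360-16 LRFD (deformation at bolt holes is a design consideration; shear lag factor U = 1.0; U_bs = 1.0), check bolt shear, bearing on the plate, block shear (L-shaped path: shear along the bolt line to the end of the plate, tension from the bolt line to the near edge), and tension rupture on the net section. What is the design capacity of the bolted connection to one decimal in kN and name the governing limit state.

204.5 kN (net-section rupture governs)

Bolt shear: A_b = π(30)²/4 = 706.86 mm². φR_n = 0.75 × 372 × 706.86 × 5 × 1 = 986.1 kN.
Bearing (6 mm plate, F_u = 450 MPa): end bolts L_c = 74 − 33/2 = 57.5, R_n = min(1.2×57.5×6×450, 2.4×30×6×450) = 186.3 kN/bolt; interior L_c = 81 − 33 = 48, R_n = 155.52 kN/bolt. φR_n = 0.75 × (1×186.3 + 4×155.52) = 606.3 kN.
Block shear: shear path 1×[74+4×81] = 1×398 mm, A_gv = 2388, A_nv = 1×(398 − 4.5×35)×6 = 1443 mm²; tension to near edge: (63 − 0.5×35)×6 = 273 mm². R_n = min(0.6×450×1443, 0.6×345×2388) + 1.0×450×273 = min(389.61, 494.32) + 122.85 = 512.46 kN. φR_n = 0.75 × 512.46 = 384.3 kN.
Tension rupture (net): A_n = (136 − 1×35)×6 = 606 mm² (U = 1.0, A_e = A_n). φR_n = 0.75 × 450 × 606 = 204.5 kN.
Governing: min(986.1, 606.3, 384.3, 204.5) = 204.5 kN → net-section rupture.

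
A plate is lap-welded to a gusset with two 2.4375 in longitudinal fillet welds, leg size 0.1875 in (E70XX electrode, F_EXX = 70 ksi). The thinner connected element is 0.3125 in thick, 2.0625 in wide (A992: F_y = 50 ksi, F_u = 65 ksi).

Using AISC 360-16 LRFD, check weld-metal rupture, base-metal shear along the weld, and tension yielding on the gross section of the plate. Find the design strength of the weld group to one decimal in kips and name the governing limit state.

20.4 kips (weld metal governs)

Weld metal: throat = 0.707×0.1875 = 0.13256 in, L = 2×2.4375 = 4.875 in. φR_n = 0.75 × 0.6 × 70 × 0.13256 × 4.875 = 20.4 kips.
Base metal shear (0.3125 in plate): yield φR_n = 1.0×0.6×50×0.3125×4.875 = 45.7 kips; rupture φR_n = 0.75×0.6×65×0.3125×4.875 = 44.6 kips; take 44.6 kips (rupture).
Tension yield (gross): A_g = 2.0625×0.3125 = 0.64453 in². φR_n = 0.90 × 50 × 0.64453 = 29.0 kips.
Governing: min(20.4, 44.6, 29.0) = 20.4 kips → weld metal.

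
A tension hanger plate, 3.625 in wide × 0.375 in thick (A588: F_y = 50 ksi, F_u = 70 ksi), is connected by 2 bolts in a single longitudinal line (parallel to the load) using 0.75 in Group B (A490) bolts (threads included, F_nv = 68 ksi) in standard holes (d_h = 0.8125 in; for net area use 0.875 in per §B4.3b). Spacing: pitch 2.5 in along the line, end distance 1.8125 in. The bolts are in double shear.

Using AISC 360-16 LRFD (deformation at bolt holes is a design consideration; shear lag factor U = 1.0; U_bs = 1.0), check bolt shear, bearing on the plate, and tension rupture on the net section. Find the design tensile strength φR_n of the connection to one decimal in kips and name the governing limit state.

Bolt shear: A_b = π(0.75)²/4 = 0.44179 in². φR_n = 0.75 × 68 × 0.44179 × 2 × 2 = 90.1 kips.
Bearing (0.375 in plate, F_u = 70 ksi): end bolts L_c = 1.8125 − 0.8125/2 = 1.40625, R_n = min(1.2×1.40625×0.375×70, 2.4×0.75×0.375×70) = 44.297 kips/bolt; interior L_c = 2.5 − 0.8125 = 1.6875, R_n = 47.25 kips/bolt. φR_n = 0.75 × (1×44.297 + 1×47.25) = 68.7 kips.
Tension rupture (net): A_n = (3.625 − 1×0.875)×0.375 = 1.0313 in² (U = 1.0, A_e = A_n). φR_n = 0.75 × 70 × 1.0313 = 54.1 kips.
Governing: min(90.1, 68.7, 54.1) = 54.1 kips → net-section rupture.

54.1 kips (net-section rupture governs)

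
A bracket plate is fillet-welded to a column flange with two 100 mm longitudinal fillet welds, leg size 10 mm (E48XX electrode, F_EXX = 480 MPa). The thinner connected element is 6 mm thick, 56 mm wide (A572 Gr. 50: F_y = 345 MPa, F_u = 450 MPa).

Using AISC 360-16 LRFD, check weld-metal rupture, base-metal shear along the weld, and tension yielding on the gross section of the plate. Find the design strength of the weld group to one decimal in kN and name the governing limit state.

Weld metal: throat = 0.707×10 = 7.07 mm, L = 2×100 = 200 mm. φR_n = 0.75 × 0.6 × 480 × 7.07 × 200 = 305.4 kN.
Base metal shear (6 mm plate): yield φR_n = 1.0×0.6×345×6×200 = 248.4 kN; rupture φR_n = 0.75×0.6×450×6×200 = 243.0 kN; take 243.0 kN (rupture).
Tension yield (gross): A_g = 56×6 = 336 mm². φR_n = 0.90 × 345 × 336 = 104.3 kN.
Governing: min(305.4, 243.0, 104.3) = 104.3 kN → gross-section yield.

104.3 kN (gross-section yield governs)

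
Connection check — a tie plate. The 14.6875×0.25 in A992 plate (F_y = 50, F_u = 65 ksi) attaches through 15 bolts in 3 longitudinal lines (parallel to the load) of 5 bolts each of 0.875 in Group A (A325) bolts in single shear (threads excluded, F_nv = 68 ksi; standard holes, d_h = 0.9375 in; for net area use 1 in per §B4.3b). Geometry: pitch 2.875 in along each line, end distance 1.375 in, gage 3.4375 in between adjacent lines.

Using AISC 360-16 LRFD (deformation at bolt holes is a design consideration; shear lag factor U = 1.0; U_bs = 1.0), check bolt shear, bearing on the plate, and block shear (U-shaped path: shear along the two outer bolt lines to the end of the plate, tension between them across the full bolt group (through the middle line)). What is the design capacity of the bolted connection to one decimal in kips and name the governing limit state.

181.9 kips (block shear governs)

Bolt shear: A_b = π(0.875)²/4 = 0.60132 in². φR_n = 0.75 × 68 × 0.60132 × 15 × 1 = 460.0 kips.
Bearing (0.25 in plate, F_u = 65 ksi): end bolts L_c = 1.375 − 0.9375/2 = 0.90625, R_n = min(1.2×0.90625×0.25×65, 2.4×0.875×0.25×65) = 17.672 kips/bolt; interior L_c = 2.875 − 0.9375 = 1.9375, R_n = 34.125 kips/bolt. φR_n = 0.75 × (3×17.672 + 12×34.125) = 346.9 kips.
Block shear: shear path 2×[1.375+4×2.875] = 2×12.875 in, A_gv = 6.4375, A_nv = 2×(12.875 − 4.5×1)×0.25 = 4.1875 in²; tension across gage: (6.875 − 2×1)×0.25 = 1.2188 in². R_n = min(0.6×65×4.1875, 0.6×50×6.4375) + 1.0×65×1.2188 = min(163.31, 193.13) + 79.222 = 242.53 kips. φR_n = 0.75 × 242.53 = 181.9 kips.
Governing: min(460.0, 346.9, 181.9) = 181.9 kips → block shear.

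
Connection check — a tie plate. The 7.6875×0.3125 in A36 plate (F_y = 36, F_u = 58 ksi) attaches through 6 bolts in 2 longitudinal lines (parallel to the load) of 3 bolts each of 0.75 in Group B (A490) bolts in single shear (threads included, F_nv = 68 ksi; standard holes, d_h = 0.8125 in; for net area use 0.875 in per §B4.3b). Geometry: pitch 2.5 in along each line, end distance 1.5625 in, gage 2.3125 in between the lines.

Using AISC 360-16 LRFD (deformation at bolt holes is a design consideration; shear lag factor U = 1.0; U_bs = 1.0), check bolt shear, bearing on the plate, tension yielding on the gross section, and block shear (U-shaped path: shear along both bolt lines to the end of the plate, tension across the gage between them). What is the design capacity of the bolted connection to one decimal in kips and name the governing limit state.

77.8 kips (gross-section yield governs)

Bolt shear: A_b = π(0.75)²/4 = 0.44179 in². φR_n = 0.75 × 68 × 0.44179 × 6 × 1 = 135.2 kips.
Bearing (0.3125 in plate, F_u = 58 ksi): end bolts L_c = 1.5625 − 0.8125/2 = 1.15625, R_n = min(1.2×1.15625×0.3125×58, 2.4×0.75×0.3125×58) = 25.148 kips/bolt; interior L_c = 2.5 − 0.8125 = 1.6875, R_n = 32.625 kips/bolt. φR_n = 0.75 × (2×25.148 + 4×32.625) = 135.6 kips.
Tension yield (gross): A_g = 7.6875×0.3125 = 2.4023 in². φR_n = 0.90 × 36 × 2.4023 = 77.8 kips.
Block shear: shear path 2×[1.5625+2×2.5] = 2×6.5625 in, A_gv = 4.1016, A_nv = 2×(6.5625 − 2.5×0.875)×0.3125 = 2.7344 in²; tension across gage: (2.3125 − 1×0.875)×0.3125 = 0.44922 in². R_n = min(0.6×58×2.7344, 0.6×36×4.1016) + 1.0×58×0.44922 = min(95.157, 88.595) + 26.055 = 114.65 kips. φR_n = 0.75 × 114.65 = 86.0 kips.
Governing: min(135.2, 135.6, 77.8, 86.0) = 77.8 kips → gross-section yield.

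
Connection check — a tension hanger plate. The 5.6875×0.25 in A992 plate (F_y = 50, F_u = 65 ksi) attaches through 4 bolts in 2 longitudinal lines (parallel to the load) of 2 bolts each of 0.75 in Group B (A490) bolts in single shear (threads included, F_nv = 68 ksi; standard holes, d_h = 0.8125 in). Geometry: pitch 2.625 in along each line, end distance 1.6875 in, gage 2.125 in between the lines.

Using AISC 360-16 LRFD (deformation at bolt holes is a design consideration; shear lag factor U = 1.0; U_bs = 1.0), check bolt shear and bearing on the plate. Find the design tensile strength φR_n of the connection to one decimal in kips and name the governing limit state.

81.4 kips (bearing governs)

Bolt shear: A_b = π(0.75)²/4 = 0.44179 in². φR_n = 0.75 × 68 × 0.44179 × 4 × 1 = 90.1 kips.
Bearing (0.25 in plate, F_u = 65 ksi): end bolts L_c = 1.6875 − 0.8125/2 = 1.28125, R_n = min(1.2×1.28125×0.25×65, 2.4×0.75×0.25×65) = 24.984 kips/bolt; interior L_c = 2.625 − 0.8125 = 1.8125, R_n = 29.25 kips/bolt. φR_n = 0.75 × (2×24.984 + 2×29.25) = 81.4 kips.
Governing: min(90.1, 81.4) = 81.4 kips → bearing.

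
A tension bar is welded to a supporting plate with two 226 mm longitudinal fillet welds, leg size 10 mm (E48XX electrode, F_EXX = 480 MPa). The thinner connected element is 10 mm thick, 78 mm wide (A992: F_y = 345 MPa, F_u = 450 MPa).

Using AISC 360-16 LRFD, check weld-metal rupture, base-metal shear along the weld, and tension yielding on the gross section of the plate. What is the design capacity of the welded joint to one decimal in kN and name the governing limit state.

Weld metal: throat = 0.707×10 = 7.07 mm, L = 2×226 = 452 mm. φR_n = 0.75 × 0.6 × 480 × 7.07 × 452 = 690.3 kN.
Base metal shear (10 mm plate): yield φR_n = 1.0×0.6×345×10×452 = 935.6 kN; rupture φR_n = 0.75×0.6×450×10×452 = 915.3 kN; take 915.3 kN (rupture).
Tension yield (gross): A_g = 78×10 = 780 mm². φR_n = 0.90 × 345 × 780 = 242.2 kN.
Governing: min(690.3, 915.3, 242.2) = 242.2 kN → gross-section yield.

242.2 kN (gross-section yield governs)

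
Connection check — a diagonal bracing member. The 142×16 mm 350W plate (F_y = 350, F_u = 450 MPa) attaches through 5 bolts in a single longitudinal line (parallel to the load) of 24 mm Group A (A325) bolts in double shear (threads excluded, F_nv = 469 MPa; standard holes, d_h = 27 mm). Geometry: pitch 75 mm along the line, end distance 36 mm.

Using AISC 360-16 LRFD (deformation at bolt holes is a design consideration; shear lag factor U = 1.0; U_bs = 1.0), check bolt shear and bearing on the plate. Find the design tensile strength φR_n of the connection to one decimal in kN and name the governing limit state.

1390.0 kN (bearing governs)

Bolt shear: A_b = π(24)²/4 = 452.39 mm². φR_n = 0.75 × 469 × 452.39 × 5 × 2 = 1591.3 kN.
Bearing (16 mm plate, F_u = 450 MPa): end bolts L_c = 36 − 27/2 = 22.5, R_n = min(1.2×22.5×16×450, 2.4×24×16×450) = 194.4 kN/bolt; interior L_c = 75 − 27 = 48, R_n = 414.72 kN/bolt. φR_n = 0.75 × (1×194.4 + 4×414.72) = 1390.0 kN.
Governing: min(1591.3, 1390.0) = 1390.0 kN → bearing.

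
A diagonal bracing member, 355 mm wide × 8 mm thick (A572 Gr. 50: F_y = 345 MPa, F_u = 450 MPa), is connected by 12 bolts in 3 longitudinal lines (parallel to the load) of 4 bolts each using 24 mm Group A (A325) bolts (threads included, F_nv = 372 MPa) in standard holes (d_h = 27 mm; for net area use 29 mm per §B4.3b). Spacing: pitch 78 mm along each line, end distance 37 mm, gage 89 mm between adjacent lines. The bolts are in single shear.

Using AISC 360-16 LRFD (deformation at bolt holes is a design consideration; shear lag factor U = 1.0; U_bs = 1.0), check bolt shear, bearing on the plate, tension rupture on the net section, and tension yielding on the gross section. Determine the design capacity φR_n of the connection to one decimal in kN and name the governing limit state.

Bolt shear: A_b = π(24)²/4 = 452.39 mm². φR_n = 0.75 × 372 × 452.39 × 12 × 1 = 1514.6 kN.
Bearing (8 mm plate, F_u = 450 MPa): end bolts L_c = 37 − 27/2 = 23.5, R_n = min(1.2×23.5×8×450, 2.4×24×8×450) = 101.52 kN/bolt; interior L_c = 78 − 27 = 51, R_n = 207.36 kN/bolt. φR_n = 0.75 × (3×101.52 + 9×207.36) = 1628.1 kN.
Tension rupture (net): A_n = (355 − 3×29)×8 = 2144 mm² (U = 1.0, A_e = A_n). φR_n = 0.75 × 450 × 2144 = 723.6 kN.
Tension yield (gross): A_g = 355×8 = 2840 mm². φR_n = 0.90 × 345 × 2840 = 881.8 kN.
Governing: min(1514.6, 1628.1, 723.6, 881.8) = 723.6 kN → net-section rupture.

723.6 kN (net-section rupture governs)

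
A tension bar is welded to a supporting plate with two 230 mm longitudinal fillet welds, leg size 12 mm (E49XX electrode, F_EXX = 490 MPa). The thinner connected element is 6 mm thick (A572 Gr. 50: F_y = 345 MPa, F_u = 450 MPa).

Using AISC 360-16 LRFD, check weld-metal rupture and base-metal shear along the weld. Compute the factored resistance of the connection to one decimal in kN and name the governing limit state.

Weld metal: throat = 0.707×12 = 8.484 mm, L = 2×230 = 460 mm. φR_n = 0.75 × 0.6 × 490 × 8.484 × 460 = 860.5 kN.
Base metal shear (6 mm plate): yield φR_n = 1.0×0.6×345×6×460 = 571.3 kN; rupture φR_n = 0.75×0.6×450×6×460 = 558.9 kN; take 558.9 kN (rupture).
Governing: min(860.5, 558.9) = 558.9 kN → base-metal shear.

558.9 kN (base-metal shear governs)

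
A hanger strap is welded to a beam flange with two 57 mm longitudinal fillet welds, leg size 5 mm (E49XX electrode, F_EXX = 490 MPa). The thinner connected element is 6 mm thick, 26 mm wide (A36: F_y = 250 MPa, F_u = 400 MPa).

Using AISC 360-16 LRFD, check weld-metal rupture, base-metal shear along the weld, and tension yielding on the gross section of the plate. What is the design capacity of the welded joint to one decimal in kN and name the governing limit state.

Weld metal: throat = 0.707×5 = 3.535 mm, L = 2×57 = 114 mm. φR_n = 0.75 × 0.6 × 490 × 3.535 × 114 = 88.9 kN.
Base metal shear (6 mm plate): yield φR_n = 1.0×0.6×250×6×114 = 102.6 kN; rupture φR_n = 0.75×0.6×400×6×114 = 123.1 kN; take 102.6 kN (yield).
Tension yield (gross): A_g = 26×6 = 156 mm². φR_n = 0.90 × 250 × 156 = 35.1 kN.
Governing: min(88.9, 102.6, 35.1) = 35.1 kN → gross-section yield.

35.1 kN (gross-section yield governs)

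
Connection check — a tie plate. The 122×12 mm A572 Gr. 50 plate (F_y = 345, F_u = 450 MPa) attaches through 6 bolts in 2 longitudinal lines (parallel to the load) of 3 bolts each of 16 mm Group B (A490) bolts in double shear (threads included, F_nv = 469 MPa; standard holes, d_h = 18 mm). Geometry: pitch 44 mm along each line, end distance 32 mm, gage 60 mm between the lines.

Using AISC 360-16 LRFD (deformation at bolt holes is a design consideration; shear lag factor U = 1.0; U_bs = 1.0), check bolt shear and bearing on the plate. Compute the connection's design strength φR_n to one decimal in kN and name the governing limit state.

Bolt shear: A_b = π(16)²/4 = 201.06 mm². φR_n = 0.75 × 469 × 201.06 × 6 × 2 = 848.7 kN.
Bearing (12 mm plate, F_u = 450 MPa): end bolts L_c = 32 − 18/2 = 23, R_n = min(1.2×23×12×450, 2.4×16×12×450) = 149.04 kN/bolt; interior L_c = 44 − 18 = 26, R_n = 168.48 kN/bolt. φR_n = 0.75 × (2×149.04 + 4×168.48) = 729.0 kN.
Governing: min(848.7, 729.0) = 729.0 kN → bearing.

729.0 kN (bearing governs)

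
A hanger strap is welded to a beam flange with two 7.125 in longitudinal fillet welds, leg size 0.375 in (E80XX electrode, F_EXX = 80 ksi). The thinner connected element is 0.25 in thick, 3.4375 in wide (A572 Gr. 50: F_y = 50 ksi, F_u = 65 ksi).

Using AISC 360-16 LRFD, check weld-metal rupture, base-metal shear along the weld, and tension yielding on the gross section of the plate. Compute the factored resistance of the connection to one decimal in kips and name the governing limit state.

38.7 kips (gross-section yield governs)

Weld metal: throat = 0.707×0.375 = 0.26513 in, L = 2×7.125 = 14.25 in. φR_n = 0.75 × 0.6 × 80 × 0.26513 × 14.25 = 136.0 kips.
Base metal shear (0.25 in plate): yield φR_n = 1.0×0.6×50×0.25×14.25 = 106.9 kips; rupture φR_n = 0.75×0.6×65×0.25×14.25 = 104.2 kips; take 104.2 kips (rupture).
Tension yield (gross): A_g = 3.4375×0.25 = 0.85938 in². φR_n = 0.90 × 50 × 0.85938 = 38.7 kips.
Governing: min(136.0, 104.2, 38.7) = 38.7 kips → gross-section yield.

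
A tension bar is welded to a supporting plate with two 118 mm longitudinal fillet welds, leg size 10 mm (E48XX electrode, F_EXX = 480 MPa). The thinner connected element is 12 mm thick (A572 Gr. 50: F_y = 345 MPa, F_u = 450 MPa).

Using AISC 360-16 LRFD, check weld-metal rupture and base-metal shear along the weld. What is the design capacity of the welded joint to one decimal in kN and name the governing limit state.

360.4 kN (weld metal governs)

Weld metal: throat = 0.707×10 = 7.07 mm, L = 2×118 = 236 mm. φR_n = 0.75 × 0.6 × 480 × 7.07 × 236 = 360.4 kN.
Base metal shear (12 mm plate): yield φR_n = 1.0×0.6×345×12×236 = 586.2 kN; rupture φR_n = 0.75×0.6×450×12×236 = 573.5 kN; take 573.5 kN (rupture).
Governing: min(360.4, 573.5) = 360.4 kN → weld metal.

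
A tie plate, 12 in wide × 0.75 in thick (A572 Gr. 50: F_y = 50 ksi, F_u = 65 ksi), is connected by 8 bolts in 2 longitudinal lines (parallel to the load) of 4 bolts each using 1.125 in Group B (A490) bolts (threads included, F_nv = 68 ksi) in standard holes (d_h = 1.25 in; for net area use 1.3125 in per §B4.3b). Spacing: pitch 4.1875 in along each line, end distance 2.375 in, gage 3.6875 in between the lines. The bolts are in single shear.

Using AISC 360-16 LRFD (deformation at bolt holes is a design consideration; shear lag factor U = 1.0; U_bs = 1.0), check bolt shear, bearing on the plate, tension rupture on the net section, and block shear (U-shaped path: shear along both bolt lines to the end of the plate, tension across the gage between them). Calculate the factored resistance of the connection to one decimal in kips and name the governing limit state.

342.8 kips (net-section rupture governs)

Bolt shear: A_b = π(1.125)²/4 = 0.99402 in². φR_n = 0.75 × 68 × 0.99402 × 8 × 1 = 405.6 kips.
Bearing (0.75 in plate, F_u = 65 ksi): end bolts L_c = 2.375 − 1.25/2 = 1.75, R_n = min(1.2×1.75×0.75×65, 2.4×1.125×0.75×65) = 102.38 kips/bolt; interior L_c = 4.1875 − 1.25 = 2.9375, R_n = 131.63 kips/bolt. φR_n = 0.75 × (2×102.38 + 6×131.63) = 745.9 kips.
Tension rupture (net): A_n = (12 − 2×1.3125)×0.75 = 7.0313 in² (U = 1.0, A_e = A_n). φR_n = 0.75 × 65 × 7.0313 = 342.8 kips.
Block shear: shear path 2×[2.375+3×4.1875] = 2×14.9375 in, A_gv = 22.406, A_nv = 2×(14.9375 − 3.5×1.3125)×0.75 = 15.516 in²; tension across gage: (3.6875 − 1×1.3125)×0.75 = 1.7813 in². R_n = min(0.6×65×15.516, 0.6×50×22.406) + 1.0×65×1.7813 = min(605.12, 672.18) + 115.78 = 720.9 kips. φR_n = 0.75 × 720.9 = 540.7 kips.
Governing: min(405.6, 745.9, 342.8, 540.7) = 342.8 kips → net-section rupture.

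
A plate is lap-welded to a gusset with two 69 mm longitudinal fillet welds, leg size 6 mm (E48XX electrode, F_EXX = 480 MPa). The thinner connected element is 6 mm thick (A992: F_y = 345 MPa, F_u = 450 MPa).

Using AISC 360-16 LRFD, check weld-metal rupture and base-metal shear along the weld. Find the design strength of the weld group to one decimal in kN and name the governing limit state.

126.4 kN (weld metal governs)

Weld metal: throat = 0.707×6 = 4.242 mm, L = 2×69 = 138 mm. φR_n = 0.75 × 0.6 × 480 × 4.242 × 138 = 126.4 kN.
Base metal shear (6 mm plate): yield φR_n = 1.0×0.6×345×6×138 = 171.4 kN; rupture φR_n = 0.75×0.6×450×6×138 = 167.7 kN; take 167.7 kN (rupture).
Governing: min(126.4, 167.7) = 126.4 kN → weld metal.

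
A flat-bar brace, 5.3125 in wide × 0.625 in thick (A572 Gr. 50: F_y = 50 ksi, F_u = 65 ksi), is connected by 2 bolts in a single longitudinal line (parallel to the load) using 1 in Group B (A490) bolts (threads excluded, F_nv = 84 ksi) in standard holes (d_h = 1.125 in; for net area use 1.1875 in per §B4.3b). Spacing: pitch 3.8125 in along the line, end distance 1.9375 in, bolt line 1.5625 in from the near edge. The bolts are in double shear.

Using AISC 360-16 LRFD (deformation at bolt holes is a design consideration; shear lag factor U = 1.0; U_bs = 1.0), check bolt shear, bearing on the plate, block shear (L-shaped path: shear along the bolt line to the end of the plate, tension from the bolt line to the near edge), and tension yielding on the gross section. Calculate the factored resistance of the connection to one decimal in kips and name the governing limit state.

Bolt shear: A_b = π(1)²/4 = 0.7854 in². φR_n = 0.75 × 84 × 0.7854 × 2 × 2 = 197.9 kips.
Bearing (0.625 in plate, F_u = 65 ksi): end bolts L_c = 1.9375 − 1.125/2 = 1.375, R_n = min(1.2×1.375×0.625×65, 2.4×1×0.625×65) = 67.031 kips/bolt; interior L_c = 3.8125 − 1.125 = 2.6875, R_n = 97.5 kips/bolt. φR_n = 0.75 × (1×67.031 + 1×97.5) = 123.4 kips.
Block shear: shear path 1×[1.9375+1×3.8125] = 1×5.75 in, A_gv = 3.5938, A_nv = 1×(5.75 − 1.5×1.1875)×0.625 = 2.4805 in²; tension to near edge: (1.5625 − 0.5×1.1875)×0.625 = 0.60547 in². R_n = min(0.6×65×2.4805, 0.6×50×3.5938) + 1.0×65×0.60547 = min(96.74, 107.81) + 39.356 = 136.1 kips. φR_n = 0.75 × 136.1 = 102.1 kips.
Tension yield (gross): A_g = 5.3125×0.625 = 3.3203 in². φR_n = 0.90 × 50 × 3.3203 = 149.4 kips.
Governing: min(197.9, 123.4, 102.1, 149.4) = 102.1 kips → block shear.

102.1 kips (block shear governs)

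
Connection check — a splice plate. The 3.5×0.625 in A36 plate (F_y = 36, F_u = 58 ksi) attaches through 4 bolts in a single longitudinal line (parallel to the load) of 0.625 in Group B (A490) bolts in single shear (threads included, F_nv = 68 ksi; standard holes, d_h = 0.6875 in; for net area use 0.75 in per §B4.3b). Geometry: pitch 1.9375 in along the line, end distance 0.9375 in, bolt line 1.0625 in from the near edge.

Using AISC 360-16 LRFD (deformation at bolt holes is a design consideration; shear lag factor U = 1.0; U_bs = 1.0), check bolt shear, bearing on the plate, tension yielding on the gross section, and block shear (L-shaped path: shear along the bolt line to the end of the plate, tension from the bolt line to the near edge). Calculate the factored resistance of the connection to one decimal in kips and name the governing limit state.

62.6 kips (bolt shear governs)

Bolt shear: A_b = π(0.625)²/4 = 0.3068 in². φR_n = 0.75 × 68 × 0.3068 × 4 × 1 = 62.6 kips.
Bearing (0.625 in plate, F_u = 58 ksi): end bolts L_c = 0.9375 − 0.6875/2 = 0.59375, R_n = min(1.2×0.59375×0.625×58, 2.4×0.625×0.625×58) = 25.828 kips/bolt; interior L_c = 1.9375 − 0.6875 = 1.25, R_n = 54.375 kips/bolt. φR_n = 0.75 × (1×25.828 + 3×54.375) = 141.7 kips.
Tension yield (gross): A_g = 3.5×0.625 = 2.1875 in². φR_n = 0.90 × 36 × 2.1875 = 70.9 kips.
Block shear: shear path 1×[0.9375+3×1.9375] = 1×6.75 in, A_gv = 4.2188, A_nv = 1×(6.75 − 3.5×0.75)×0.625 = 2.5781 in²; tension to near edge: (1.0625 − 0.5×0.75)×0.625 = 0.42969 in². R_n = min(0.6×58×2.5781, 0.6×36×4.2188) + 1.0×58×0.42969 = min(89.718, 91.126) + 24.922 = 114.64 kips. φR_n = 0.75 × 114.64 = 86.0 kips.
Governing: min(62.6, 141.7, 70.9, 86.0) = 62.6 kips → bolt shear.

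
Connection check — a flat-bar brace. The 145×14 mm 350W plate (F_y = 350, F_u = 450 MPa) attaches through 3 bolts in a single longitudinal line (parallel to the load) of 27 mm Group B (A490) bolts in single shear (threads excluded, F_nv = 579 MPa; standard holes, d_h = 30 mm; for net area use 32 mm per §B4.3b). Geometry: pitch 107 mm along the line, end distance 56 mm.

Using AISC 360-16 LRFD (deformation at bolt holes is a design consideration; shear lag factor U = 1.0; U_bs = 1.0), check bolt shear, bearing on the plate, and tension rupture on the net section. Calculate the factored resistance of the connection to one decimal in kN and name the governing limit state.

533.9 kN (net-section rupture governs)

Bolt shear: A_b = π(27)²/4 = 572.56 mm². φR_n = 0.75 × 579 × 572.56 × 3 × 1 = 745.9 kN.
Bearing (14 mm plate, F_u = 450 MPa): end bolts L_c = 56 − 30/2 = 41, R_n = min(1.2×41×14×450, 2.4×27×14×450) = 309.96 kN/bolt; interior L_c = 107 − 30 = 77, R_n = 408.24 kN/bolt. φR_n = 0.75 × (1×309.96 + 2×408.24) = 844.8 kN.
Tension rupture (net): A_n = (145 − 1×32)×14 = 1582 mm² (U = 1.0, A_e = A_n). φR_n = 0.75 × 450 × 1582 = 533.9 kN.
Governing: min(745.9, 844.8, 533.9) = 533.9 kN → net-section rupture.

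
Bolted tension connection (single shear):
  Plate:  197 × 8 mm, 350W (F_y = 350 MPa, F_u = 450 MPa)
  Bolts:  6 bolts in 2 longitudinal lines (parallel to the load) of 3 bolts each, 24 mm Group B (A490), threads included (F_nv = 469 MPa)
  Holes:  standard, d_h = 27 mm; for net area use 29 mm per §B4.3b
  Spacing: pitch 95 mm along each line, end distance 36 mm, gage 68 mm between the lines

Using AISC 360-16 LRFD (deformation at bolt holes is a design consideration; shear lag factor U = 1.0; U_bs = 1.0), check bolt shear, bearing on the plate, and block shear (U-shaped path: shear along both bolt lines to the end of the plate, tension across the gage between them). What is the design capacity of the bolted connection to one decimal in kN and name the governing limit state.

602.6 kN (block shear governs)

Bolt shear: A_b = π(24)²/4 = 452.39 mm². φR_n = 0.75 × 469 × 452.39 × 6 × 1 = 954.8 kN.
Bearing (8 mm plate, F_u = 450 MPa): end bolts L_c = 36 − 27/2 = 22.5, R_n = min(1.2×22.5×8×450, 2.4×24×8×450) = 97.2 kN/bolt; interior L_c = 95 − 27 = 68, R_n = 207.36 kN/bolt. φR_n = 0.75 × (2×97.2 + 4×207.36) = 767.9 kN.
Block shear: shear path 2×[36+2×95] = 2×226 mm, A_gv = 3616, A_nv = 2×(226 − 2.5×29)×8 = 2456 mm²; tension across gage: (68 − 1×29)×8 = 312 mm². R_n = min(0.6×450×2456, 0.6×350×3616) + 1.0×450×312 = min(663.12, 759.36) + 140.4 = 803.52 kN. φR_n = 0.75 × 803.52 = 602.6 kN.
Governing: min(954.8, 767.9, 602.6) = 602.6 kN → block shear.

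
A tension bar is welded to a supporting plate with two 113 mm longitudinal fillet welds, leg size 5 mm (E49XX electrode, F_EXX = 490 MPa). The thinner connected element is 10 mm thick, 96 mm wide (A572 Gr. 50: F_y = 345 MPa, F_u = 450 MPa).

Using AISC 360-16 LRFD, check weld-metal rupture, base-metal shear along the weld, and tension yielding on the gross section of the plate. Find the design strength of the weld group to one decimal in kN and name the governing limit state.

176.2 kN (weld metal governs)

Weld metal: throat = 0.707×5 = 3.535 mm, L = 2×113 = 226 mm. φR_n = 0.75 × 0.6 × 490 × 3.535 × 226 = 176.2 kN.
Base metal shear (10 mm plate): yield φR_n = 1.0×0.6×345×10×226 = 467.8 kN; rupture φR_n = 0.75×0.6×450×10×226 = 457.7 kN; take 457.7 kN (rupture).
Tension yield (gross): A_g = 96×10 = 960 mm². φR_n = 0.90 × 345 × 960 = 298.1 kN.
Governing: min(176.2, 457.7, 298.1) = 176.2 kN → weld metal.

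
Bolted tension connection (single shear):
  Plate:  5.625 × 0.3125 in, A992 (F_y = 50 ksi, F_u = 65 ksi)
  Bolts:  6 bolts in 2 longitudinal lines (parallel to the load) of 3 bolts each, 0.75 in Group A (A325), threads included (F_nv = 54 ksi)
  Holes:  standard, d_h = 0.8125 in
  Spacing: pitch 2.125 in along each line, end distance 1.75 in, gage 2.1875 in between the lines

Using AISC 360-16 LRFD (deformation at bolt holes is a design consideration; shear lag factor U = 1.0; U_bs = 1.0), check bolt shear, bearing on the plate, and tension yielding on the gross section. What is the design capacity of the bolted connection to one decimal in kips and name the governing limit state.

79.1 kips (gross-section yield governs)

Bolt shear: A_b = π(0.75)²/4 = 0.44179 in². φR_n = 0.75 × 54 × 0.44179 × 6 × 1 = 107.4 kips.
Bearing (0.3125 in plate, F_u = 65 ksi): end bolts L_c = 1.75 − 0.8125/2 = 1.34375, R_n = min(1.2×1.34375×0.3125×65, 2.4×0.75×0.3125×65) = 32.754 kips/bolt; interior L_c = 2.125 − 0.8125 = 1.3125, R_n = 31.992 kips/bolt. φR_n = 0.75 × (2×32.754 + 4×31.992) = 145.1 kips.
Tension yield (gross): A_g = 5.625×0.3125 = 1.7578 in². φR_n = 0.90 × 50 × 1.7578 = 79.1 kips.
Governing: min(107.4, 145.1, 79.1) = 79.1 kips → gross-section yield.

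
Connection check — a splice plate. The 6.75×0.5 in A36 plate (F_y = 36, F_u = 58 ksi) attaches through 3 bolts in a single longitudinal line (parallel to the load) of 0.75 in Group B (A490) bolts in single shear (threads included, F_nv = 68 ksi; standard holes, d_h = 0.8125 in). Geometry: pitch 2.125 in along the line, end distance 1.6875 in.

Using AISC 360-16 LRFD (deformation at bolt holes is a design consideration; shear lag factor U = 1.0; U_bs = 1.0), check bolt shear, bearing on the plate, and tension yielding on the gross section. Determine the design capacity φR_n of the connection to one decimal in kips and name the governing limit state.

67.6 kips (bolt shear governs)

Bolt shear: A_b = π(0.75)²/4 = 0.44179 in². φR_n = 0.75 × 68 × 0.44179 × 3 × 1 = 67.6 kips.
Bearing (0.5 in plate, F_u = 58 ksi): end bolts L_c = 1.6875 − 0.8125/2 = 1.28125, R_n = min(1.2×1.28125×0.5×58, 2.4×0.75×0.5×58) = 44.588 kips/bolt; interior L_c = 2.125 − 0.8125 = 1.3125, R_n = 45.675 kips/bolt. φR_n = 0.75 × (1×44.588 + 2×45.675) = 102.0 kips.
Tension yield (gross): A_g = 6.75×0.5 = 3.375 in². φR_n = 0.90 × 36 × 3.375 = 109.4 kips.
Governing: min(67.6, 102.0, 109.4) = 67.6 kips → bolt shear.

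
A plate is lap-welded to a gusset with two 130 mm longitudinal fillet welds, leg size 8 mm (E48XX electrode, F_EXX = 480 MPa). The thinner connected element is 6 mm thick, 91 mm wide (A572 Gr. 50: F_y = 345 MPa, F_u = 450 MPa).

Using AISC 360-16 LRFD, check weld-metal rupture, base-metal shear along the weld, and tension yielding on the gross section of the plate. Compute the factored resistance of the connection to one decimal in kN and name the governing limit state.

169.5 kN (gross-section yield governs)

Weld metal: throat = 0.707×8 = 5.656 mm, L = 2×130 = 260 mm. φR_n = 0.75 × 0.6 × 480 × 5.656 × 260 = 317.6 kN.
Base metal shear (6 mm plate): yield φR_n = 1.0×0.6×345×6×260 = 322.9 kN; rupture φR_n = 0.75×0.6×450×6×260 = 315.9 kN; take 315.9 kN (rupture).
Tension yield (gross): A_g = 91×6 = 546 mm². φR_n = 0.90 × 345 × 546 = 169.5 kN.
Governing: min(317.6, 315.9, 169.5) = 169.5 kN → gross-section yield.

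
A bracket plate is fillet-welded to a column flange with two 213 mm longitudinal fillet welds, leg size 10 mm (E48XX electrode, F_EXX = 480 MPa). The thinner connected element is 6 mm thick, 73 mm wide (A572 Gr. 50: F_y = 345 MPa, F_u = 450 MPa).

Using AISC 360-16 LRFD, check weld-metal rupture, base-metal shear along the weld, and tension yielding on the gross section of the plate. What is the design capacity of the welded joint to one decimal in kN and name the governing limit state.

136.0 kN (gross-section yield governs)

Weld metal: throat = 0.707×10 = 7.07 mm, L = 2×213 = 426 mm. φR_n = 0.75 × 0.6 × 480 × 7.07 × 426 = 650.6 kN.
Base metal shear (6 mm plate): yield φR_n = 1.0×0.6×345×6×426 = 529.1 kN; rupture φR_n = 0.75×0.6×450×6×426 = 517.6 kN; take 517.6 kN (rupture).
Tension yield (gross): A_g = 73×6 = 438 mm². φR_n = 0.90 × 345 × 438 = 136.0 kN.
Governing: min(650.6, 517.6, 136.0) = 136.0 kN → gross-section yield.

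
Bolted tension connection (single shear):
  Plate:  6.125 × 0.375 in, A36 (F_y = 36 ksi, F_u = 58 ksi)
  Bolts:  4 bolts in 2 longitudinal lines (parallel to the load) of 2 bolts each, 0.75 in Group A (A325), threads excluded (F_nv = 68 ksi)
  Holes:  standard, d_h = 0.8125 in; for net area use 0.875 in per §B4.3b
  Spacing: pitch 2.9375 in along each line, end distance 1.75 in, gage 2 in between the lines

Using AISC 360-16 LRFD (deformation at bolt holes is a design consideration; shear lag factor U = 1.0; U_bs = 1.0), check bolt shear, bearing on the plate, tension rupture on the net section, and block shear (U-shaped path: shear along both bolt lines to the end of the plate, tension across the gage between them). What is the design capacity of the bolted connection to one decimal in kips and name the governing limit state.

Bolt shear: A_b = π(0.75)²/4 = 0.44179 in². φR_n = 0.75 × 68 × 0.44179 × 4 × 1 = 90.1 kips.
Bearing (0.375 in plate, F_u = 58 ksi): end bolts L_c = 1.75 − 0.8125/2 = 1.34375, R_n = min(1.2×1.34375×0.375×58, 2.4×0.75×0.375×58) = 35.072 kips/bolt; interior L_c = 2.9375 − 0.8125 = 2.125, R_n = 39.15 kips/bolt. φR_n = 0.75 × (2×35.072 + 2×39.15) = 111.3 kips.
Tension rupture (net): A_n = (6.125 − 2×0.875)×0.375 = 1.6406 in² (U = 1.0, A_e = A_n). φR_n = 0.75 × 58 × 1.6406 = 71.4 kips.
Block shear: shear path 2×[1.75+1×2.9375] = 2×4.6875 in, A_gv = 3.5156, A_nv = 2×(4.6875 − 1.5×0.875)×0.375 = 2.5313 in²; tension across gage: (2 − 1×0.875)×0.375 = 0.42188 in². R_n = min(0.6×58×2.5313, 0.6×36×3.5156) + 1.0×58×0.42188 = min(88.089, 75.937) + 24.469 = 100.41 kips. φR_n = 0.75 × 100.41 = 75.3 kips.
Governing: min(90.1, 111.3, 71.4, 75.3) = 71.4 kips → net-section rupture.

71.4 kips (net-section rupture governs)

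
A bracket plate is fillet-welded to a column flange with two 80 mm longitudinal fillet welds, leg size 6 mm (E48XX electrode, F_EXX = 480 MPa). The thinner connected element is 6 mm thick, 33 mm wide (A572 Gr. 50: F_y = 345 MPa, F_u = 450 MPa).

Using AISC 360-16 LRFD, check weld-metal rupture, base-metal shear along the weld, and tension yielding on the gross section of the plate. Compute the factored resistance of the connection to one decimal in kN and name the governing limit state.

61.5 kN (gross-section yield governs)

Weld metal: throat = 0.707×6 = 4.242 mm, L = 2×80 = 160 mm. φR_n = 0.75 × 0.6 × 480 × 4.242 × 160 = 146.6 kN.
Base metal shear (6 mm plate): yield φR_n = 1.0×0.6×345×6×160 = 198.7 kN; rupture φR_n = 0.75×0.6×450×6×160 = 194.4 kN; take 194.4 kN (rupture).
Tension yield (gross): A_g = 33×6 = 198 mm². φR_n = 0.90 × 345 × 198 = 61.5 kN.
Governing: min(146.6, 194.4, 61.5) = 61.5 kN → gross-section yield.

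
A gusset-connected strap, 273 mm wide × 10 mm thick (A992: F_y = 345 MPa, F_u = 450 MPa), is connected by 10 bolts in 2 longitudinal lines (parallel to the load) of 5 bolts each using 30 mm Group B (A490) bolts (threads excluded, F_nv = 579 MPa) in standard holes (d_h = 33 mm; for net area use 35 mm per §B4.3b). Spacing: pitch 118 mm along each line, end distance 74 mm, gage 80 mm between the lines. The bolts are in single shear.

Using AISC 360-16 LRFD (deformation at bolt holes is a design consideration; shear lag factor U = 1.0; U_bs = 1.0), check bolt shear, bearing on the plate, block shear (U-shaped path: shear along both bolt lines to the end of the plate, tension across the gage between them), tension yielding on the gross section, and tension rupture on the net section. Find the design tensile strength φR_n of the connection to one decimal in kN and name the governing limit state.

685.1 kN (net-section rupture governs)

Bolt shear: A_b = π(30)²/4 = 706.86 mm². φR_n = 0.75 × 579 × 706.86 × 10 × 1 = 3069.5 kN.
Bearing (10 mm plate, F_u = 450 MPa): end bolts L_c = 74 − 33/2 = 57.5, R_n = min(1.2×57.5×10×450, 2.4×30×10×450) = 310.5 kN/bolt; interior L_c = 118 − 33 = 85, R_n = 324 kN/bolt. φR_n = 0.75 × (2×310.5 + 8×324) = 2409.8 kN.
Block shear: shear path 2×[74+4×118] = 2×546 mm, A_gv = 10920, A_nv = 2×(546 − 4.5×35)×10 = 7770 mm²; tension across gage: (80 − 1×35)×10 = 450 mm². R_n = min(0.6×450×7770, 0.6×345×10920) + 1.0×450×450 = min(2097.9, 2260.4) + 202.5 = 2300.4 kN. φR_n = 0.75 × 2300.4 = 1725.3 kN.
Tension yield (gross): A_g = 273×10 = 2730 mm². φR_n = 0.90 × 345 × 2730 = 847.7 kN.
Tension rupture (net): A_n = (273 − 2×35)×10 = 2030 mm² (U = 1.0, A_e = A_n). φR_n = 0.75 × 450 × 2030 = 685.1 kN.
Governing: min(3069.5, 2409.8, 1725.3, 847.7, 685.1) = 685.1 kN → net-section rupture.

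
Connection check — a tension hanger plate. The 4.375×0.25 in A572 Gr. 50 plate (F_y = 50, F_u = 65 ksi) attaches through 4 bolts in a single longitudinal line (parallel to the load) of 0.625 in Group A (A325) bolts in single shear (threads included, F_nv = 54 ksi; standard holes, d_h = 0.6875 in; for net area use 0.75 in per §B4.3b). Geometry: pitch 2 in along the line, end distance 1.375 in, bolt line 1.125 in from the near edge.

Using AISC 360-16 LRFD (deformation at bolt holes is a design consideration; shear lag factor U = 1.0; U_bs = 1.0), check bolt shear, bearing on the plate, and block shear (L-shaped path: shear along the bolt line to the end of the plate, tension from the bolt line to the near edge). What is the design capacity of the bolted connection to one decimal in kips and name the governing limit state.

Bolt shear: A_b = π(0.625)²/4 = 0.3068 in². φR_n = 0.75 × 54 × 0.3068 × 4 × 1 = 49.7 kips.
Bearing (0.25 in plate, F_u = 65 ksi): end bolts L_c = 1.375 − 0.6875/2 = 1.03125, R_n = min(1.2×1.03125×0.25×65, 2.4×0.625×0.25×65) = 20.109 kips/bolt; interior L_c = 2 − 0.6875 = 1.3125, R_n = 24.375 kips/bolt. φR_n = 0.75 × (1×20.109 + 3×24.375) = 69.9 kips.
Block shear: shear path 1×[1.375+3×2] = 1×7.375 in, A_gv = 1.8438, A_nv = 1×(7.375 − 3.5×0.75)×0.25 = 1.1875 in²; tension to near edge: (1.125 − 0.5×0.75)×0.25 = 0.1875 in². R_n = min(0.6×65×1.1875, 0.6×50×1.8438) + 1.0×65×0.1875 = min(46.313, 55.314) + 12.188 = 58.501 kips. φR_n = 0.75 × 58.501 = 43.9 kips.
Governing: min(49.7, 69.9, 43.9) = 43.9 kips → block shear.

43.9 kips (block shear governs)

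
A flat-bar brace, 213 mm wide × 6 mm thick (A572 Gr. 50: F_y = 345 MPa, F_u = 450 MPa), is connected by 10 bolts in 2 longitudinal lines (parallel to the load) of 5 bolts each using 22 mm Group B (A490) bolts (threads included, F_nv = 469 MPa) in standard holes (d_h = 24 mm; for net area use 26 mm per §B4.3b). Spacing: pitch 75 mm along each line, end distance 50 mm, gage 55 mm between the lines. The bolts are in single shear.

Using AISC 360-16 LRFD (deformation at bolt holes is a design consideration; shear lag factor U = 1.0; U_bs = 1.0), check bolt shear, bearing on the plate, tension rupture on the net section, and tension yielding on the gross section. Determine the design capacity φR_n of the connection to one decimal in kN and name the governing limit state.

Bolt shear: A_b = π(22)²/4 = 380.13 mm². φR_n = 0.75 × 469 × 380.13 × 10 × 1 = 1337.1 kN.
Bearing (6 mm plate, F_u = 450 MPa): end bolts L_c = 50 − 24/2 = 38, R_n = min(1.2×38×6×450, 2.4×22×6×450) = 123.12 kN/bolt; interior L_c = 75 − 24 = 51, R_n = 142.56 kN/bolt. φR_n = 0.75 × (2×123.12 + 8×142.56) = 1040.0 kN.
Tension rupture (net): A_n = (213 − 2×26)×6 = 966 mm² (U = 1.0, A_e = A_n). φR_n = 0.75 × 450 × 966 = 326.0 kN.
Tension yield (gross): A_g = 213×6 = 1278 mm². φR_n = 0.90 × 345 × 1278 = 396.8 kN.
Governing: min(1337.1, 1040.0, 326.0, 396.8) = 326.0 kN → net-section rupture.

326.0 kN (net-section rupture governs)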